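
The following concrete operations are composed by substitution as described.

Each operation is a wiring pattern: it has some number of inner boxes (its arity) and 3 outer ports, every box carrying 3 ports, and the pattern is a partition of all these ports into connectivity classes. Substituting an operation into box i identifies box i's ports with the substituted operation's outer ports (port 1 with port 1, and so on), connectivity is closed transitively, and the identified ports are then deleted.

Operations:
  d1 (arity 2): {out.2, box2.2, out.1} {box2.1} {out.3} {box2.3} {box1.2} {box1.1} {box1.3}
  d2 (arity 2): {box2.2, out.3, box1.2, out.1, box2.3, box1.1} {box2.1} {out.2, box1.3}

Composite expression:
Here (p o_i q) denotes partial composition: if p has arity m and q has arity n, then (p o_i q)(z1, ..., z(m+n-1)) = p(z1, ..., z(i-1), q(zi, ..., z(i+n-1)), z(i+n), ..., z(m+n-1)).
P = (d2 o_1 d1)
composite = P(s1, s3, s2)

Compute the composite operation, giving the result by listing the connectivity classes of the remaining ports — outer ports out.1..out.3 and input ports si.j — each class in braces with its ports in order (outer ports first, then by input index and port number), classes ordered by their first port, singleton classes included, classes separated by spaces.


Reachability decides: close wires over d2-identified ports.
the subtree at d1 composes to {out.1, out.2, s3.2} {out.3} {s1.1} {s1.2} {s1.3} {s3.1} {s3.3} on (s1, s3); out.j = own outer ports
the subtree at d2 composes to {out.1, out.3, s2.2, s2.3, s3.2} {out.2} {s1.1} {s1.2} {s1.3} {s2.1} {s3.1} {s3.3} on (s1, s3, s2); out.j = own outer ports

{out.1, out.3, s2.2, s2.3, s3.2} {out.2} {s1.1} {s1.2} {s1.3} {s2.1} {s3.1} {s3.3}


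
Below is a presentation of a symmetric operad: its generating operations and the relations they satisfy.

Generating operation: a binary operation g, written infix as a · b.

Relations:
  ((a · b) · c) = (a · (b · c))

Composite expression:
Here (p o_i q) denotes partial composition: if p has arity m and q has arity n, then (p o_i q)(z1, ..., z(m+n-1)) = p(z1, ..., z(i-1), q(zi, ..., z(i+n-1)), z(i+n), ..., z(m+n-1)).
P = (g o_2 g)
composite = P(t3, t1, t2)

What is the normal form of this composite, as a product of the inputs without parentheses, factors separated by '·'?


t3 · t1 · t2

All parenthesizations of g agree; list the t-inputs left to right.
(t1 · t2) flattens to t1 · t2
(t3 · (t1 · t2)) flattens to t3 · t1 · t2


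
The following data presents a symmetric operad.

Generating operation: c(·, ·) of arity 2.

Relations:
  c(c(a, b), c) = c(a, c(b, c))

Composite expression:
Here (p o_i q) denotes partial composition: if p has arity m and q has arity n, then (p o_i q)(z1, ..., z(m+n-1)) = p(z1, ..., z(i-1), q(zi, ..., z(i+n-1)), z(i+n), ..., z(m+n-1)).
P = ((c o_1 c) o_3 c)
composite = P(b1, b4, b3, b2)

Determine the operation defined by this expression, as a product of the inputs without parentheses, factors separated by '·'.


b1 · b4 · b3 · b2


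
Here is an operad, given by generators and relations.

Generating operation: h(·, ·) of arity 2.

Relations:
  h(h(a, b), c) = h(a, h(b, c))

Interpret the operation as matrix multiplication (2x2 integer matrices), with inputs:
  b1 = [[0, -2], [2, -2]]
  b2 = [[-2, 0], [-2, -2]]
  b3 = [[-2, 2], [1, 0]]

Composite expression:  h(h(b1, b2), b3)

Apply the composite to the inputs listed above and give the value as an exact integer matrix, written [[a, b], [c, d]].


[[-4, 8], [4, 0]]

h(b1, b2) = [[4, 4], [0, 4]]
h(h(b1, b2), b3) = [[-4, 8], [4, 0]]


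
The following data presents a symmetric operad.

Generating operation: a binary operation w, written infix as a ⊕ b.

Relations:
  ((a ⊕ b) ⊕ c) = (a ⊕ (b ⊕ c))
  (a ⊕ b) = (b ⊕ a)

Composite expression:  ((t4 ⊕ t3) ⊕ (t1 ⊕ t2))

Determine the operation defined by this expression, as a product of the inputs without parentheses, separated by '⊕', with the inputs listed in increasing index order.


t1 ⊕ t2 ⊕ t3 ⊕ t4

With w associative and commutative, the t-input set is all that matters.
(t4 ⊕ t3) spells out as t4 ⊕ t3
(t1 ⊕ t2) spells out as t1 ⊕ t2
((t4 ⊕ t3) ⊕ (t1 ⊕ t2)) spells out as t4 ⊕ t3 ⊕ t1 ⊕ t2
rearranged into index order: t1 ⊕ t2 ⊕ t3 ⊕ t4


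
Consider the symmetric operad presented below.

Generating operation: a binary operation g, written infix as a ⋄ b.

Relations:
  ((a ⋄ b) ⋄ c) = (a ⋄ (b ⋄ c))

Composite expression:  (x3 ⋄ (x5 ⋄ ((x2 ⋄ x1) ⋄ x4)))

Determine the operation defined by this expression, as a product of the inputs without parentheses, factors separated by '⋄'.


x3 ⋄ x5 ⋄ x2 ⋄ x1 ⋄ x4

The g-tree's shape is irrelevant; the x-reading-order decides.
(x2 ⋄ x1) flattens to x2 ⋄ x1
((x2 ⋄ x1) ⋄ x4) flattens to x2 ⋄ x1 ⋄ x4
(x5 ⋄ ((x2 ⋄ x1) ⋄ x4)) flattens to x5 ⋄ x2 ⋄ x1 ⋄ x4
(x3 ⋄ (x5 ⋄ ((x2 ⋄ x1) ⋄ x4))) flattens to x3 ⋄ x5 ⋄ x2 ⋄ x1 ⋄ x4


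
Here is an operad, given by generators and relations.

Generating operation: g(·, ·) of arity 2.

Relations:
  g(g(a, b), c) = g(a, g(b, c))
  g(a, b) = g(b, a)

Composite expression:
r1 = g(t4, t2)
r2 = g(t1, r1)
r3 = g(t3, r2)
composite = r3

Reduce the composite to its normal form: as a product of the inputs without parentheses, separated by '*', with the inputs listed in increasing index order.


Key point: g commutes, so take the t-inputs in any fixed order.
g(t4, t2) unparenthesizes to t4 * t2
g(t1, g(t4, t2)) unparenthesizes to t1 * t4 * t2
g(t3, g(t1, g(t4, t2))) unparenthesizes to t3 * t1 * t4 * t2
commutativity sorts the factors: t1 * t2 * t3 * t4

t1 * t2 * t3 * t4


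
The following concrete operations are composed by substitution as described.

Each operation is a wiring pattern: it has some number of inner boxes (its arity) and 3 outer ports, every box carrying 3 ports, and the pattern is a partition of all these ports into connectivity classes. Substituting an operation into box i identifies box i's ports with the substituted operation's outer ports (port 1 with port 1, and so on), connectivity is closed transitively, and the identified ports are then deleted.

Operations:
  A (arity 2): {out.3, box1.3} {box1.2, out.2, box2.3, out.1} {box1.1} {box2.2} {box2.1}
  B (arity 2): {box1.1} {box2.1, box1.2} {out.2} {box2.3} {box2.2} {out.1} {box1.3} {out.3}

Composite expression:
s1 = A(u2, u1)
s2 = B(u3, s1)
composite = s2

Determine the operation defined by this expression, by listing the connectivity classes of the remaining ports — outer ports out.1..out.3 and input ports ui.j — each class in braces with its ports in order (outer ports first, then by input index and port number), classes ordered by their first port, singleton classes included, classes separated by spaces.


Treat the ports identified at B as solder joints: merge, then drop.
after A, the pattern on (u2, u1) reads {out.1, out.2, u1.3, u2.2} {out.3, u2.3} {u1.1} {u1.2} {u2.1} (out.j = its outer ports)
after B, the pattern on (u3, u2, u1) reads {out.1} {out.2} {out.3} {u1.1} {u1.2} {u1.3, u2.2, u3.2} {u2.1} {u2.3} {u3.1} {u3.3} (out.j = its outer ports)

{out.1} {out.2} {out.3} {u1.1} {u1.2} {u1.3, u2.2, u3.2} {u2.1} {u2.3} {u3.1} {u3.3}


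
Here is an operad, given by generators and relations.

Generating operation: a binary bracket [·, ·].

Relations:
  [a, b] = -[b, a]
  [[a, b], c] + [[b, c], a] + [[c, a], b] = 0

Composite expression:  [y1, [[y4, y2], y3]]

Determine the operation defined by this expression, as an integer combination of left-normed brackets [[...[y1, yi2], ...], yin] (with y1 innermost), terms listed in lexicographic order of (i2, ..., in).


-[[[y1, y2], y4], y3] + [[[y1, y3], y2], y4] - [[[y1, y3], y4], y2] + [[[y1, y4], y2], y3]

Left-normed coefficients sit on the y1-initial expansion words.
Composite bracket: [y1, [[y4, y2], y3]]
Applying ab - ba throughout gives 8 signed words (2^3 = 8).
Only words starting with y1 matter:
  from y1y2y4y3, sign -1: term -[[[y1, y2], y4], y3]
  from y1y3y2y4, sign +1: term +[[[y1, y3], y2], y4]
  from y1y3y4y2, sign -1: term -[[[y1, y3], y4], y2]
  from y1y4y2y3, sign +1: term +[[[y1, y4], y2], y3]


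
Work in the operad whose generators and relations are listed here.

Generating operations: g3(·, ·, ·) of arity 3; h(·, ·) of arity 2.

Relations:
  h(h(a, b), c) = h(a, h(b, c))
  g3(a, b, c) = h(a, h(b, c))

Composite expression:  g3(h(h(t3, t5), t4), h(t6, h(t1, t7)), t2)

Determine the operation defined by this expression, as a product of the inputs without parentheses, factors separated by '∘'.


t3 ∘ t5 ∘ t4 ∘ t6 ∘ t1 ∘ t7 ∘ t2

All parenthesizations of g3 agree; list the t-inputs left to right.
h(t3, t5) flattens to t3 ∘ t5
h(h(t3, t5), t4) flattens to t3 ∘ t5 ∘ t4
h(t1, t7) flattens to t1 ∘ t7
h(t6, h(t1, t7)) flattens to t6 ∘ t1 ∘ t7
g3(h(h(t3, t5), t4), h(t6, h(t1, t7)), t2) flattens to t3 ∘ t5 ∘ t4 ∘ t6 ∘ t1 ∘ t7 ∘ t2


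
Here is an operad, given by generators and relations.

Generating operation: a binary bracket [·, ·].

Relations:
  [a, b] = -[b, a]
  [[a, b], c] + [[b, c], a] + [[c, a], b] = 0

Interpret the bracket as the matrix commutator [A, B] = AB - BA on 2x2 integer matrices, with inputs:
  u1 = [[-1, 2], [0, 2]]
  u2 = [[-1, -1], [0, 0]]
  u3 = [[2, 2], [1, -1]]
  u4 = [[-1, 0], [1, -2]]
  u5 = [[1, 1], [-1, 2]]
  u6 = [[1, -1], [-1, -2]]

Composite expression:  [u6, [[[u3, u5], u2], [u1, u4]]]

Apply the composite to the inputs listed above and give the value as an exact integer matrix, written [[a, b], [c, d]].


[[-32, -98], [2, 32]]

[u3, u5] = [[-3, 5], [2, 3]]
[[u3, u5], u2] = [[2, 11], [-2, -2]]
[u1, u4] = [[2, -2], [3, -2]]
[[[u3, u5], u2], [u1, u4]] = [[29, -52], [-20, -29]]
[u6, [[[u3, u5], u2], [u1, u4]]] = [[-32, -98], [2, 32]]


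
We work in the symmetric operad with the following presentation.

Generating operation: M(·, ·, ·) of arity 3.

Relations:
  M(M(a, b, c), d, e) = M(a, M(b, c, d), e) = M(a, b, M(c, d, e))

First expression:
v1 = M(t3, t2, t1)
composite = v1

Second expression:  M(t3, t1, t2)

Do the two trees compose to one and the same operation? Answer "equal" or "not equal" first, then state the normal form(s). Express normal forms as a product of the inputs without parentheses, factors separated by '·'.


not equal: they reduce to t3 · t2 · t1 and t3 · t1 · t2

Normal form of the first expression: t3 · t2 · t1
Normal form of the second expression: t3 · t1 · t2
They disagree, so not equal.


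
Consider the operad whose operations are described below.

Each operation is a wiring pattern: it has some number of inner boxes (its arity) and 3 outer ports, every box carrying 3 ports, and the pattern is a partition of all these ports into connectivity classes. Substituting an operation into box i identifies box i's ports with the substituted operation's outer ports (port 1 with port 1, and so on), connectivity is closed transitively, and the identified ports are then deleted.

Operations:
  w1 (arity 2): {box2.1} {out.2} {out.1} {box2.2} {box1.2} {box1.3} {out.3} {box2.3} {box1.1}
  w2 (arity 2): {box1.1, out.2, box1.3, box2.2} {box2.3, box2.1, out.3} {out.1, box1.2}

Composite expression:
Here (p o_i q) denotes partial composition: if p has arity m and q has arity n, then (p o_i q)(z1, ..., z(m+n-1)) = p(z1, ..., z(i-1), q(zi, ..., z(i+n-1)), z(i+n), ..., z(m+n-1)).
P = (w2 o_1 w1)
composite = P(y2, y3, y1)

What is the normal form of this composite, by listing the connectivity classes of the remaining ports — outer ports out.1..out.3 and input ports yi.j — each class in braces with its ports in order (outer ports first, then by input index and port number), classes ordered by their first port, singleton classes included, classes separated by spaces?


{out.1} {out.2, y1.2} {out.3, y1.1, y1.3} {y2.1} {y2.2} {y2.3} {y3.1} {y3.2} {y3.3}

Reachability decides: close wires over w2-identified ports.
composing w1 on (y2, y3), with out.j its own outer ports: {out.1} {out.2} {out.3} {y2.1} {y2.2} {y2.3} {y3.1} {y3.2} {y3.3}
composing w2 on (y2, y3, y1), with out.j its own outer ports: {out.1} {out.2, y1.2} {out.3, y1.1, y1.3} {y2.1} {y2.2} {y2.3} {y3.1} {y3.2} {y3.3}


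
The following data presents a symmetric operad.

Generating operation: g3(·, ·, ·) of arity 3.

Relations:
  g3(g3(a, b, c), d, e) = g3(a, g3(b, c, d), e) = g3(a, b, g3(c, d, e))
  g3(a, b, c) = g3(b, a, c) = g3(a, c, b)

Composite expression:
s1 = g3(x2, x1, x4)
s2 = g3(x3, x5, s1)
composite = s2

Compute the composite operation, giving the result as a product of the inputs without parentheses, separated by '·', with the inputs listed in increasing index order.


With g3 associative and commutative, the x-input set is all that matters.
g3(x2, x1, x4) linearizes to x2 · x1 · x4
g3(x3, x5, g3(x2, x1, x4)) linearizes to x3 · x5 · x2 · x1 · x4
sorting the factors by input index: x1 · x2 · x3 · x4 · x5

x1 · x2 · x3 · x4 · x5


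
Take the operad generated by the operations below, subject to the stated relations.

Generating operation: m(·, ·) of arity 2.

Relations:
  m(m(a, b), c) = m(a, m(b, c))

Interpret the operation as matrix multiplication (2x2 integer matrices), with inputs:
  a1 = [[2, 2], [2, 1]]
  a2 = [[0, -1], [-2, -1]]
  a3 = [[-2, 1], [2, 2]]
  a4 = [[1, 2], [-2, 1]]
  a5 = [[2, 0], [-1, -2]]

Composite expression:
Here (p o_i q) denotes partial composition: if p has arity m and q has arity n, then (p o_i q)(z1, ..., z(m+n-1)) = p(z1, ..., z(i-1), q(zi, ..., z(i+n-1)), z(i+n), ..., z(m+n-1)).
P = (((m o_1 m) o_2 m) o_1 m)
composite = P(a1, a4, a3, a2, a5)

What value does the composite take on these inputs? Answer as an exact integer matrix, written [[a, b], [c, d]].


[[-14, 52], [-20, 40]]

m(a1, a4) = [[-2, 6], [0, 5]]
m(a3, a2) = [[-2, 1], [-4, -4]]
m(m(a1, a4), m(a3, a2)) = [[-20, -26], [-20, -20]]
m(m(m(a1, a4), m(a3, a2)), a5) = [[-14, 52], [-20, 40]]


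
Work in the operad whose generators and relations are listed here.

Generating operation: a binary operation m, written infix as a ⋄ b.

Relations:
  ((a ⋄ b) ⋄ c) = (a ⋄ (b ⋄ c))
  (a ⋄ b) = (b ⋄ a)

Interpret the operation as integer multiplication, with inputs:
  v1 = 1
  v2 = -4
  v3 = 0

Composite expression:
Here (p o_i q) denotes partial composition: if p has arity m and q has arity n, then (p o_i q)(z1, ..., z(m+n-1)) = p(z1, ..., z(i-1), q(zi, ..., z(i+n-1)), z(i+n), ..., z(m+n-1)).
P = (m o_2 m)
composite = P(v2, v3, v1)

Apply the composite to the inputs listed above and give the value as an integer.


0


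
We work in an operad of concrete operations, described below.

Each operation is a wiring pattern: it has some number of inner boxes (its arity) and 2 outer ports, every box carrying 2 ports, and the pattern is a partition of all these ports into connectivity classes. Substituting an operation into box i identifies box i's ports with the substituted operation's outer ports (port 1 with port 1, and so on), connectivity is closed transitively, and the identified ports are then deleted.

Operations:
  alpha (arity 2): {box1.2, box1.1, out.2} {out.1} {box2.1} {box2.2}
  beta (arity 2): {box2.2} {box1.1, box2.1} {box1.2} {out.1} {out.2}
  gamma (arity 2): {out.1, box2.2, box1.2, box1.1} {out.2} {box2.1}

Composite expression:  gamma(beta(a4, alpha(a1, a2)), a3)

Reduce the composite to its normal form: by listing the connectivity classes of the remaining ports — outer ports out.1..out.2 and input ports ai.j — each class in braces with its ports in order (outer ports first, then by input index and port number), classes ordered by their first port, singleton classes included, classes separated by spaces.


{out.1, a3.2} {out.2} {a1.1, a1.2} {a2.1} {a2.2} {a3.1} {a4.1} {a4.2}

After gluing at gamma, chains via deleted ports link the a-ports.
composing alpha on (a1, a2), with out.j its own outer ports: {out.1} {out.2, a1.1, a1.2} {a2.1} {a2.2}
composing beta on (a4, a1, a2), with out.j its own outer ports: {out.1} {out.2} {a1.1, a1.2} {a2.1} {a2.2} {a4.1} {a4.2}
composing gamma on (a4, a1, a2, a3), with out.j its own outer ports: {out.1, a3.2} {out.2} {a1.1, a1.2} {a2.1} {a2.2} {a3.1} {a4.1} {a4.2}


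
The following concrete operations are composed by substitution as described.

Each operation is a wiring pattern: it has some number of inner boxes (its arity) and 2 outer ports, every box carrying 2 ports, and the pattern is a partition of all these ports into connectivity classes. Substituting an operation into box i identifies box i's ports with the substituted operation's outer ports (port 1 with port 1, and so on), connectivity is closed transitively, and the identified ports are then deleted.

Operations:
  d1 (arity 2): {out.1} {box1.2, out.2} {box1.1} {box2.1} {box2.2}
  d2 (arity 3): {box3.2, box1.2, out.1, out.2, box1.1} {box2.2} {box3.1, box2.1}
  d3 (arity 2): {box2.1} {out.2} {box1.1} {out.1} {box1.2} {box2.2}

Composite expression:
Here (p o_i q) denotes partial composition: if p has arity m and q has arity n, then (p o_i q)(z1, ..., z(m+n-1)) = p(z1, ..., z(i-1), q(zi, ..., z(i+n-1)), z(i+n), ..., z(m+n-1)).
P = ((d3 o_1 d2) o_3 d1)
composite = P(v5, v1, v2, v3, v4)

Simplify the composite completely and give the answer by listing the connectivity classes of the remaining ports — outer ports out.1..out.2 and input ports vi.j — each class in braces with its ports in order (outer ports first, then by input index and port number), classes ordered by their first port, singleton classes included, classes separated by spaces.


Connectivity passes through glued d3-boundaries; trace each wire chain.
d1 over (v2, v3) gives {out.1} {out.2, v2.2} {v2.1} {v3.1} {v3.2}, out.j being that stage's outer ports
d2 over (v5, v1, v2, v3) gives {out.1, out.2, v2.2, v5.1, v5.2} {v1.1} {v1.2} {v2.1} {v3.1} {v3.2}, out.j being that stage's outer ports
d3 over (v5, v1, v2, v3, v4) gives {out.1} {out.2} {v1.1} {v1.2} {v2.1} {v2.2, v5.1, v5.2} {v3.1} {v3.2} {v4.1} {v4.2}, out.j being that stage's outer ports

{out.1} {out.2} {v1.1} {v1.2} {v2.1} {v2.2, v5.1, v5.2} {v3.1} {v3.2} {v4.1} {v4.2}


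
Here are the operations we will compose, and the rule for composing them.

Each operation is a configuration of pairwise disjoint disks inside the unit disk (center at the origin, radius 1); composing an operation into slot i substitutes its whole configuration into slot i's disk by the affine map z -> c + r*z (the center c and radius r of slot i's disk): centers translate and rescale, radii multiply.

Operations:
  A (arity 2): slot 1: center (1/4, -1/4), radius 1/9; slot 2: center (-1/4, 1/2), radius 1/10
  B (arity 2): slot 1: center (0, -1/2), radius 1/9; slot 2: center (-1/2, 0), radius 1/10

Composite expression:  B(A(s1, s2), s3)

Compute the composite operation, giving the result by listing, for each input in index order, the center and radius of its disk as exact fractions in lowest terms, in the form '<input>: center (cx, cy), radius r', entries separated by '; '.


s1: center (1/36, -19/36), radius 1/81; s2: center (-1/36, -4/9), radius 1/90; s3: center (-1/2, 0), radius 1/10

Follow each s-input down from B: c' goes to c + r*c', radius to r*r'.
tracing s1 down its 2-map path: center (1/36, -19/36), radius 1/81
tracing s2 down its 2-map path: center (-1/36, -4/9), radius 1/90
tracing s3 down its 1-map path: center (-1/2, 0), radius 1/10


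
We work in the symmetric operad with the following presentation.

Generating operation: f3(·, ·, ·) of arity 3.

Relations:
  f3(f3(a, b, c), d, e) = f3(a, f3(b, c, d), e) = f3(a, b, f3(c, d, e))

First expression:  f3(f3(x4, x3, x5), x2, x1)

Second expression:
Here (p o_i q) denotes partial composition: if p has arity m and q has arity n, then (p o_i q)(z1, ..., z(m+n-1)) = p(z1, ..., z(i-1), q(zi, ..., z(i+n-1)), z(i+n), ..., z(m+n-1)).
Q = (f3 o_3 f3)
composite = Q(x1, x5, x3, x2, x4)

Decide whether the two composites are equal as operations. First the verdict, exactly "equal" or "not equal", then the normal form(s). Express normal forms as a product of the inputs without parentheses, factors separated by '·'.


not equal — first x4 · x3 · x5 · x2 · x1, second x1 · x5 · x3 · x2 · x4


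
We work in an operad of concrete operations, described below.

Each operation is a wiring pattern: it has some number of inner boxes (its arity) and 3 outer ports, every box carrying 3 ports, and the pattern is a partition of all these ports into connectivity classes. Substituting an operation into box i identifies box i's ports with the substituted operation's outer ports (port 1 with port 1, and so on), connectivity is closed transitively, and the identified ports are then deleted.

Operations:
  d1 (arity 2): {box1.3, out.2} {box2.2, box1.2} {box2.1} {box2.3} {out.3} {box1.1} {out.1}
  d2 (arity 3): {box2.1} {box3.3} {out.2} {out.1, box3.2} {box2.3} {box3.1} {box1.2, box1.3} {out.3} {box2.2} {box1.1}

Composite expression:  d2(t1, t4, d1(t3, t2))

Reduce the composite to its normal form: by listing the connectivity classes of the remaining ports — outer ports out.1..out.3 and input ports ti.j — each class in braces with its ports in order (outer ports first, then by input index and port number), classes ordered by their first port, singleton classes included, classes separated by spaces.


{out.1, t3.3} {out.2} {out.3} {t1.1} {t1.2, t1.3} {t2.1} {t2.2, t3.2} {t2.3} {t3.1} {t4.1} {t4.2} {t4.3}

Substituting into d2 glues patterns; closure does the rest.
after d1, the pattern on (t3, t2) reads {out.1} {out.2, t3.3} {out.3} {t2.1} {t2.2, t3.2} {t2.3} {t3.1} (out.j = its outer ports)
after d2, the pattern on (t1, t4, t3, t2) reads {out.1, t3.3} {out.2} {out.3} {t1.1} {t1.2, t1.3} {t2.1} {t2.2, t3.2} {t2.3} {t3.1} {t4.1} {t4.2} {t4.3} (out.j = its outer ports)


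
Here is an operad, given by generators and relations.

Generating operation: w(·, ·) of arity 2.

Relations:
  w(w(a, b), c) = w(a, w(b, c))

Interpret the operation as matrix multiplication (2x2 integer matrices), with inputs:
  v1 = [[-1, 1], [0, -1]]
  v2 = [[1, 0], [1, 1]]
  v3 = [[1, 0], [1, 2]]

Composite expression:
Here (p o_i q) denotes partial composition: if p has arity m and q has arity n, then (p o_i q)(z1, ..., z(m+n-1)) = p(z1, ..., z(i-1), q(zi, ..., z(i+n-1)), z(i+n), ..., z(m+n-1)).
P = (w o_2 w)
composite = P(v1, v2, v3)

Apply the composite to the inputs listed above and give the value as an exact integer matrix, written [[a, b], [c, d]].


w(v2, v3) = [[1, 0], [2, 2]]
w(v1, w(v2, v3)) = [[1, 2], [-2, -2]]

[[1, 2], [-2, -2]]


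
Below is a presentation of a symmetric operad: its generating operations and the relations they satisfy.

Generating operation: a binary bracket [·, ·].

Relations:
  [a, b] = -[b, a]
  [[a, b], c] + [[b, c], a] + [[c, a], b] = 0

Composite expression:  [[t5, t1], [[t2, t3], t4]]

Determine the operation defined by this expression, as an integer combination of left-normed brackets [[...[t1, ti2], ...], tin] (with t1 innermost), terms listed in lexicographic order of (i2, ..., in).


-[[[[t1, t5], t2], t3], t4] + [[[[t1, t5], t3], t2], t4] + [[[[t1, t5], t4], t2], t3] - [[[[t1, t5], t4], t3], t2]

Expand each bracket as ab - ba; the t1-initial words give the coefficients.
Composite bracket: [[t5, t1], [[t2, t3], t4]]
Applying ab - ba throughout gives 16 signed words (2^4 = 16).
Coefficients come from the t1-initial words:
  from t1t5t2t3t4, sign -1: term -[[[[t1, t5], t2], t3], t4]
  from t1t5t3t2t4, sign +1: term +[[[[t1, t5], t3], t2], t4]
  from t1t5t4t2t3, sign +1: term +[[[[t1, t5], t4], t2], t3]
  from t1t5t4t3t2, sign -1: term -[[[[t1, t5], t4], t3], t2]


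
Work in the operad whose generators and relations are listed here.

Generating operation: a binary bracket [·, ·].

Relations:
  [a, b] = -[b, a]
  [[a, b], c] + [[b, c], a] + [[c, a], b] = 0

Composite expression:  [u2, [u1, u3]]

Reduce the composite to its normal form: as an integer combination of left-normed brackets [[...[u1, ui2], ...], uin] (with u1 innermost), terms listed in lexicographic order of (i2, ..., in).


-[[u1, u3], u2]

In the tensor algebra, words opening u1 carry the u1-anchored form.
Composite bracket: [u2, [u1, u3]]
Full expansion: 4 signed words from ab - ba (2^2 = 4).
The u1-initial words carry the normal form:
  sign of u1u3u2 is -1, so it contributes -[[u1, u3], u2]


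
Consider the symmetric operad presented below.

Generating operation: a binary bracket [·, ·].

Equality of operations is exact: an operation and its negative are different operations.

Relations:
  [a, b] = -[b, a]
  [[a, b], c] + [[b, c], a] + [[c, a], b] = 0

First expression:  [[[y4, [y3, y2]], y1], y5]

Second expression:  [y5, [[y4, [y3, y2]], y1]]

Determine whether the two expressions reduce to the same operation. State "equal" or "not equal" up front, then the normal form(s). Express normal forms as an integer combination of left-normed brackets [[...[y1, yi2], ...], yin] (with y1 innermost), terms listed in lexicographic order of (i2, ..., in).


The first expression reduces to -[[[[y1, y2], y3], y4], y5] + [[[[y1, y3], y2], y4], y5] + [[[[y1, y4], y2], y3], y5] - [[[[y1, y4], y3], y2], y5]
The second expression reduces to [[[[y1, y2], y3], y4], y5] - [[[[y1, y3], y2], y4], y5] - [[[[y1, y4], y2], y3], y5] + [[[[y1, y4], y3], y2], y5]
No match — not equal.

not equal — first -[[[[y1, y2], y3], y4], y5] + [[[[y1, y3], y2], y4], y5] + [[[[y1, y4], y2], y3], y5] - [[[[y1, y4], y3], y2], y5], second [[[[y1, y2], y3], y4], y5] - [[[[y1, y3], y2], y4], y5] - [[[[y1, y4], y2], y3], y5] + [[[[y1, y4], y3], y2], y5]


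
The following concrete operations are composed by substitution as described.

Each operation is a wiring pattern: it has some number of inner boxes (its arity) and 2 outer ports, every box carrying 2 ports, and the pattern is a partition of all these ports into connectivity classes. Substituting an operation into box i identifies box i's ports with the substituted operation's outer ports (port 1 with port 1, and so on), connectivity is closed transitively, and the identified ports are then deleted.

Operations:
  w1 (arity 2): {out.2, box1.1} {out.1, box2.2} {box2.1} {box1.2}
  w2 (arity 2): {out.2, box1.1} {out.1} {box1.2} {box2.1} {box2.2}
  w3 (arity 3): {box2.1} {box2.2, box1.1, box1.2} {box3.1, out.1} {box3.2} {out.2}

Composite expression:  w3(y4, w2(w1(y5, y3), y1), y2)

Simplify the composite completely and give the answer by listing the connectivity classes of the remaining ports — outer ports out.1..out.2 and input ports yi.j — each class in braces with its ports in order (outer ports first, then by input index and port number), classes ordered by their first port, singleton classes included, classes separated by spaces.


After gluing at w3, chains via deleted ports link the y-ports.
the subtree at w1 composes to {out.1, y3.2} {out.2, y5.1} {y3.1} {y5.2} on (y5, y3); out.j = own outer ports
the subtree at w2 composes to {out.1} {out.2, y3.2} {y1.1} {y1.2} {y3.1} {y5.1} {y5.2} on (y5, y3, y1); out.j = own outer ports
the subtree at w3 composes to {out.1, y2.1} {out.2} {y1.1} {y1.2} {y2.2} {y3.1} {y3.2, y4.1, y4.2} {y5.1} {y5.2} on (y4, y5, y3, y1, y2); out.j = own outer ports

{out.1, y2.1} {out.2} {y1.1} {y1.2} {y2.2} {y3.1} {y3.2, y4.1, y4.2} {y5.1} {y5.2}


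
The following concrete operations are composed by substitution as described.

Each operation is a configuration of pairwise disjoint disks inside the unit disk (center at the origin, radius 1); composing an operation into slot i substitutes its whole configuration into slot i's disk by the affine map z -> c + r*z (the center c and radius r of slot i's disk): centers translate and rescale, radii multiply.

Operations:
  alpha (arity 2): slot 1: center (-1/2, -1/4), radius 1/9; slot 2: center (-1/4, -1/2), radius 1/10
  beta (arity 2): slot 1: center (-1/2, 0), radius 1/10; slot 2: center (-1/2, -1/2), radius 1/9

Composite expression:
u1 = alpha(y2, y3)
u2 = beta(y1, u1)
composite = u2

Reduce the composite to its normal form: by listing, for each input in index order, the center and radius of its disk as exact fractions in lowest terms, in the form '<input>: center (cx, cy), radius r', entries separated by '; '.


y1: center (-1/2, 0), radius 1/10; y2: center (-5/9, -19/36), radius 1/81; y3: center (-19/36, -5/9), radius 1/90


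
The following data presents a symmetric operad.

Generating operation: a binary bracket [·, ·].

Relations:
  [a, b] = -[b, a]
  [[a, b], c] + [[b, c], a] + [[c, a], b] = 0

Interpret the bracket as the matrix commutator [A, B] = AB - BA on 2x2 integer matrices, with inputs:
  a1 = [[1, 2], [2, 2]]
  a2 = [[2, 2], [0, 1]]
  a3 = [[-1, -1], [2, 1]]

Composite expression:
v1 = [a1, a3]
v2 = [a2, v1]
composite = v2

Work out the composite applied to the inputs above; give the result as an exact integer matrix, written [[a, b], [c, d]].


[a1, a3] = [[6, 5], [-2, -6]]
[a2, [a1, a3]] = [[-4, -19], [2, 4]]

[[-4, -19], [2, 4]]


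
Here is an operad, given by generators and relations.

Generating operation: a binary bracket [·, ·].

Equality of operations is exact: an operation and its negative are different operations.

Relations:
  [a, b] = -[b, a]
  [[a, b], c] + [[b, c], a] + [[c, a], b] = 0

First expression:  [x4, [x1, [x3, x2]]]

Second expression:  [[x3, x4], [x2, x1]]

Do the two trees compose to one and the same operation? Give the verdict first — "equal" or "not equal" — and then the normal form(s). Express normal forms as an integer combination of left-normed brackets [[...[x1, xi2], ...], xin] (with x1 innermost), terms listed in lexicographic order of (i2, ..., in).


The first composite normalizes to [[[x1, x2], x3], x4] - [[[x1, x3], x2], x4]
The second composite normalizes to [[[x1, x2], x3], x4] - [[[x1, x2], x4], x3]
Distinct normal forms: not equal.

not equal: they reduce to [[[x1, x2], x3], x4] - [[[x1, x3], x2], x4] and [[[x1, x2], x3], x4] - [[[x1, x2], x4], x3]


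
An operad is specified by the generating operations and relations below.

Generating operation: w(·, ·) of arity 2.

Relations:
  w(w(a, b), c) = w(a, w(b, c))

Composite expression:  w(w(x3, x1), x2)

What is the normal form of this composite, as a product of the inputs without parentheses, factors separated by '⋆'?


The w-tree's shape is irrelevant; the x-reading-order decides.
w(x3, x1) flattens to x3 ⋆ x1
w(w(x3, x1), x2) flattens to x3 ⋆ x1 ⋆ x2

x3 ⋆ x1 ⋆ x2


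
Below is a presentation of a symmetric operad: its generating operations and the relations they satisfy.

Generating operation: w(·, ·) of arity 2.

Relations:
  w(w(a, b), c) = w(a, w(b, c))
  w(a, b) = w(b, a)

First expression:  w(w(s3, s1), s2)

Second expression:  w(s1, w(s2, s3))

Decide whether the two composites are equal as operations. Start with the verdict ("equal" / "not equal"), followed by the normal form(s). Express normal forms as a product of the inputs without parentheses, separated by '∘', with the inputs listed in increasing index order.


In normal form, the first expression is s1 ∘ s2 ∘ s3
In normal form, the second expression is s1 ∘ s2 ∘ s3
The normal forms match — equal.

equal; both compose to s1 ∘ s2 ∘ s3


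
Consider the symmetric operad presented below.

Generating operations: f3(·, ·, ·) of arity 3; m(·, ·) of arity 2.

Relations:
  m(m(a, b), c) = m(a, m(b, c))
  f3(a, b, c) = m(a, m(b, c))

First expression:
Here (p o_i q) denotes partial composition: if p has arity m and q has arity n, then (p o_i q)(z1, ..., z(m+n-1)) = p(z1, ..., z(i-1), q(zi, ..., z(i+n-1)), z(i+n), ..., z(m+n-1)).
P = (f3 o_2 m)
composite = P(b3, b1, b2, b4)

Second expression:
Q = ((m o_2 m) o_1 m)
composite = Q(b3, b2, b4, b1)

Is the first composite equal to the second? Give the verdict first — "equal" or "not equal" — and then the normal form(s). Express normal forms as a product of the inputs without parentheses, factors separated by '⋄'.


The first composite normalizes to b3 ⋄ b1 ⋄ b2 ⋄ b4
The second composite normalizes to b3 ⋄ b2 ⋄ b4 ⋄ b1
The normal forms differ: not equal.

not equal: they reduce to b3 ⋄ b1 ⋄ b2 ⋄ b4 and b3 ⋄ b2 ⋄ b4 ⋄ b1


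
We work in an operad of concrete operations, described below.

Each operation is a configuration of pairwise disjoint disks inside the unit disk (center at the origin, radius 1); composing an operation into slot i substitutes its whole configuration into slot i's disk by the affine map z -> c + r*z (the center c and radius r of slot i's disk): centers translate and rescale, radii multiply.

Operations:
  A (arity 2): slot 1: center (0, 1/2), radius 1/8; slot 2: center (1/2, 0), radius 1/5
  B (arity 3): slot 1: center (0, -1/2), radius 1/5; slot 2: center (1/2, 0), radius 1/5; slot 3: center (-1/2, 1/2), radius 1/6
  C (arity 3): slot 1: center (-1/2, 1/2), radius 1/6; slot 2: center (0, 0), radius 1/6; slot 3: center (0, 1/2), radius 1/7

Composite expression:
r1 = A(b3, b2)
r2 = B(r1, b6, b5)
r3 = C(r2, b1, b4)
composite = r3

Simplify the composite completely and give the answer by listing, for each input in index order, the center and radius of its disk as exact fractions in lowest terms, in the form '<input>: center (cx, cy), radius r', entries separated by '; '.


Nesting under C composes maps z -> c + r*z down each b-path.
for b3, the 3-step affine chain lands on center (-1/2, 13/30), radius 1/240
for b2, the 3-step affine chain lands on center (-29/60, 5/12), radius 1/150
for b6, the 2-step affine chain lands on center (-5/12, 1/2), radius 1/30
for b5, the 2-step affine chain lands on center (-7/12, 7/12), radius 1/36
for b1, the 1-step affine chain lands on center (0, 0), radius 1/6
for b4, the 1-step affine chain lands on center (0, 1/2), radius 1/7

b1: center (0, 0), radius 1/6; b2: center (-29/60, 5/12), radius 1/150; b3: center (-1/2, 13/30), radius 1/240; b4: center (0, 1/2), radius 1/7; b5: center (-7/12, 7/12), radius 1/36; b6: center (-5/12, 1/2), radius 1/30


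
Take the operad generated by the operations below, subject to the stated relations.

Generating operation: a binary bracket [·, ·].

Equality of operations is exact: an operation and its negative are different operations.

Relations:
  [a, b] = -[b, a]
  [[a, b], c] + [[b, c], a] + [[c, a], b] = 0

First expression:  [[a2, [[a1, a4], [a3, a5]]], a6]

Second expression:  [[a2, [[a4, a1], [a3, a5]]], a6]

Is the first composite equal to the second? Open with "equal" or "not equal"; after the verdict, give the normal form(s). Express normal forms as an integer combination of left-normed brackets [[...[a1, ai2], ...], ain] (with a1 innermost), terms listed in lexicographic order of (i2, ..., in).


not equal; first: -[[[[[a1, a4], a3], a5], a2], a6] + [[[[[a1, a4], a5], a3], a2], a6]; second: [[[[[a1, a4], a3], a5], a2], a6] - [[[[[a1, a4], a5], a3], a2], a6]

The first composite normalizes to -[[[[[a1, a4], a3], a5], a2], a6] + [[[[[a1, a4], a5], a3], a2], a6]
The second composite normalizes to [[[[[a1, a4], a3], a5], a2], a6] - [[[[[a1, a4], a5], a3], a2], a6]
The forms do not match — not equal.


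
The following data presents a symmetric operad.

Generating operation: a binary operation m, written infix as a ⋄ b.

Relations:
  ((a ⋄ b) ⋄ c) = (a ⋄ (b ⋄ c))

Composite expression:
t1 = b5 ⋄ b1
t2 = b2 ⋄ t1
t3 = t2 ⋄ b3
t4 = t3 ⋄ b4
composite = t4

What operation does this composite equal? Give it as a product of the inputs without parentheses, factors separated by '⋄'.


b2 ⋄ b5 ⋄ b1 ⋄ b3 ⋄ b4

Every regrouping of m is equal, so read the b-inputs in written order.
(b5 ⋄ b1) flattens to b5 ⋄ b1
(b2 ⋄ (b5 ⋄ b1)) flattens to b2 ⋄ b5 ⋄ b1
((b2 ⋄ (b5 ⋄ b1)) ⋄ b3) flattens to b2 ⋄ b5 ⋄ b1 ⋄ b3
(((b2 ⋄ (b5 ⋄ b1)) ⋄ b3) ⋄ b4) flattens to b2 ⋄ b5 ⋄ b1 ⋄ b3 ⋄ b4


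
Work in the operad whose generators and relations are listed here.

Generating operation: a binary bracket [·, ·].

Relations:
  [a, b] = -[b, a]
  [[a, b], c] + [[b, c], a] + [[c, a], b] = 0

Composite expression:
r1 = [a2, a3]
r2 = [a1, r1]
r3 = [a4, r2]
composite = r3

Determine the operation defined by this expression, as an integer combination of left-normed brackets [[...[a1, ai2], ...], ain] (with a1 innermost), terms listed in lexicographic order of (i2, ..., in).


In the tensor algebra, words opening a1 carry the a1-anchored form.
Composite bracket: [a4, [a1, [a2, a3]]]
Under [a, b] = ab - ba we get 8 signed associative words (2^3 = 8).
Keep just the words that open with a1:
  from a1a2a3a4, sign -1: term -[[[a1, a2], a3], a4]
  from a1a3a2a4, sign +1: term +[[[a1, a3], a2], a4]

-[[[a1, a2], a3], a4] + [[[a1, a3], a2], a4]


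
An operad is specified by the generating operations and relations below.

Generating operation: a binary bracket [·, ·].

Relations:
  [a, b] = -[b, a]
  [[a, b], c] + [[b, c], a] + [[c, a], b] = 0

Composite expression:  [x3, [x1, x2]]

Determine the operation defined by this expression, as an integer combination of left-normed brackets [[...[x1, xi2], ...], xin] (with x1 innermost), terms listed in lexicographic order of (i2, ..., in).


In the tensor algebra, words opening x1 carry the x1-anchored form.
Composite bracket: [x3, [x1, x2]]
Full expansion: 4 signed words from ab - ba (2^2 = 4).
Only words starting with x1 matter:
  sign of x1x2x3 is -1, so it contributes -[[x1, x2], x3]

-[[x1, x2], x3]


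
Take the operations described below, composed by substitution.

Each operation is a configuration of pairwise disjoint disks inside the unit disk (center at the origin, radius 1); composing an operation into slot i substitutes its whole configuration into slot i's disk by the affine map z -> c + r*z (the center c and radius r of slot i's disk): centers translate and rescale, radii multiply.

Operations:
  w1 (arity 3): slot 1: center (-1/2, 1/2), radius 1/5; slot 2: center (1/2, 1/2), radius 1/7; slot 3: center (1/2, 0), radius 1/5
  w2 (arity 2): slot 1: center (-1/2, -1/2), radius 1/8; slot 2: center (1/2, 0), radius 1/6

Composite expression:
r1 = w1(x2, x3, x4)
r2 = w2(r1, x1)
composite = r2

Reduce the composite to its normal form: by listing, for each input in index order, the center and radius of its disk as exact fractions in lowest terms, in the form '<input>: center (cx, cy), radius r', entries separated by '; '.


x1: center (1/2, 0), radius 1/6; x2: center (-9/16, -7/16), radius 1/40; x3: center (-7/16, -7/16), radius 1/56; x4: center (-7/16, -1/2), radius 1/40

Nesting under w2 composes maps z -> c + r*z down each x-path.
x2 passes through 2 substitutions, ending at center (-9/16, -7/16), radius 1/40
x3 passes through 2 substitutions, ending at center (-7/16, -7/16), radius 1/56
x4 passes through 2 substitutions, ending at center (-7/16, -1/2), radius 1/40
x1 passes through 1 substitution, ending at center (1/2, 0), radius 1/6


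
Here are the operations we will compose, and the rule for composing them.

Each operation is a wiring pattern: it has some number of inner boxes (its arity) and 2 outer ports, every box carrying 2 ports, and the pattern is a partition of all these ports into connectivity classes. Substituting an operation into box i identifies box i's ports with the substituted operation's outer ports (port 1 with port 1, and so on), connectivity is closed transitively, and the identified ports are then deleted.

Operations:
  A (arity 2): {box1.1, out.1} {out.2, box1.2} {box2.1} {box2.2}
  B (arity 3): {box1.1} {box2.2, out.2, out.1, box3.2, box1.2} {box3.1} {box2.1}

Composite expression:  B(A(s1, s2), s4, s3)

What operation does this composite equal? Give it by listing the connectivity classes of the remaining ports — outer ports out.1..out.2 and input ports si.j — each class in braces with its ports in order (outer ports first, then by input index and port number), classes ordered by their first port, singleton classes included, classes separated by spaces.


{out.1, out.2, s1.2, s3.2, s4.2} {s1.1} {s2.1} {s2.2} {s3.1} {s4.1}


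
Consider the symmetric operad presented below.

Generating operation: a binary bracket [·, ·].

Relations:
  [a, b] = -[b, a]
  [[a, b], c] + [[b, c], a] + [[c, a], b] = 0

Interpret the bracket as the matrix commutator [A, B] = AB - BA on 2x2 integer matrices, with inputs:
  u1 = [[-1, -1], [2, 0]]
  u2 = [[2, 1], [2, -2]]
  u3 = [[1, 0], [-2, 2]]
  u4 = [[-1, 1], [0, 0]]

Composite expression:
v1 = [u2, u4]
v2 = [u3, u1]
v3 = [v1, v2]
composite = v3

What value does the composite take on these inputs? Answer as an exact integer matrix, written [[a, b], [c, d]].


[[22, 16], [24, -22]]

[u2, u4] = [[-2, 5], [-2, 2]]
[u3, u1] = [[-2, 1], [4, 2]]
[[u2, u4], [u3, u1]] = [[22, 16], [24, -22]]
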